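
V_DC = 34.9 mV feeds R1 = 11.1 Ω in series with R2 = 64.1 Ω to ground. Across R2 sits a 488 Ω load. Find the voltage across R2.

The load sits in parallel with R2, giving an effective lower resistance R2' = R2·R_L/(R2+R_L) = 56.66 Ω.
Then V_out = V_DC · R2'/(R1 + R2') = 34.9 × 56.66/67.76 = 29.18 mV.
(Unloaded it would be 29.7 mV; the load pulls it down.)

V_out ≈ 29.2 mV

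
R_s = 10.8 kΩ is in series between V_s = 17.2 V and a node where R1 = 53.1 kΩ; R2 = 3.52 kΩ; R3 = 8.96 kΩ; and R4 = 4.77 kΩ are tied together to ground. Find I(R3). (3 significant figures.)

Combine the parallel branches: R_p = (1/53.1 + 1/3.52 + 1/8.96 + 1/4.77)⁻¹ = 1.602 kΩ.
V_A by voltage divider: V_A = 17.2 × 1.602/(10.8 + 1.602) = 2.222 V.
I(R3) = V_A / R3 = 2.222/8.96 = 0.2480 mA.

I ≈ 0.248 mA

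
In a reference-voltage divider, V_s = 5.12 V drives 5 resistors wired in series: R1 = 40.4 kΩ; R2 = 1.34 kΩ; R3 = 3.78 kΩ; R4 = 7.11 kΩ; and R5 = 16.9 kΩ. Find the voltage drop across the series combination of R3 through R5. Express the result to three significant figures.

V ≈ 2.05 V

ΣR = 40.4 + 1.34 + 3.78 + 7.11 + 16.9 = 69.53 kΩ.
R_{R3..R5} = 3.78 + 7.11 + 16.9 = 27.79 kΩ.
V = V_s · R/ΣR = 5.12 × 0.3997 = 2.046 V.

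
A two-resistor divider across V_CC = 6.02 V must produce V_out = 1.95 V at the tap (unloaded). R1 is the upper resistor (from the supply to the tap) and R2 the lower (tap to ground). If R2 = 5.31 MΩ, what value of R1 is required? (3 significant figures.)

V_out/V_CC = R2/(R1+R2) = 0.3239.
So R1 = R2 · (V_CC/V_out − 1) = 5.31 × (6.02/1.95 − 1) = 5.31 × 2.087 = 11.08 MΩ.

R1 ≈ 11.1 MΩ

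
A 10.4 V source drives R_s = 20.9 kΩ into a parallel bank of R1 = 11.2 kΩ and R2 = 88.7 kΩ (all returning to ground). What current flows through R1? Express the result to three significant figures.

Equivalent of the parallel group: R_p = 9.944 kΩ.
V_A by voltage divider: V_A = 10.4 × 9.944/(20.9 + 9.944) = 3.353 V.
Branch current I = V_A/R1 = 3.353/11.2 = 0.2994 mA.

I ≈ 0.299 mA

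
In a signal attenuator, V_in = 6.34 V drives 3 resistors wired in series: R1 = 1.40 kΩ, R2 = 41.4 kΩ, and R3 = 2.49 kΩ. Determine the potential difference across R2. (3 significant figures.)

ΣR = 1.40 + 41.4 + 2.49 = 45.29 kΩ.
By the voltage-divider rule, V = 6.34 × 41.40/45.29 = 5.795 V.

V ≈ 5.80 V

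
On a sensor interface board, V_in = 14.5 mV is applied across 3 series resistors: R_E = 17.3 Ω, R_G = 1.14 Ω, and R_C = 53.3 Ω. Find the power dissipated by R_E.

The common current is I = 14.5/71.74 = 0.2021 mA.
P(R_E) = I²·R_E = (0.2021)² × 17.3 = 0.7067 µW.

P ≈ 0.707 µW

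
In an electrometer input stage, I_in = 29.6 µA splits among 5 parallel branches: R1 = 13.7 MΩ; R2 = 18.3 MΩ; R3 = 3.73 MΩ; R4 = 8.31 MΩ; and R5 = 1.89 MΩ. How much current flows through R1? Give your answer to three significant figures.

ΣG = 1/13.7 + 1/18.3 + 1/3.73 + 1/8.31 + 1/1.89 = 1.045.
R1 takes the fraction G_k/ΣG = 0.07299/1.045 = 0.06984, so I = 29.6 × 0.06984 = 2.067 µA.

I ≈ 2.07 µA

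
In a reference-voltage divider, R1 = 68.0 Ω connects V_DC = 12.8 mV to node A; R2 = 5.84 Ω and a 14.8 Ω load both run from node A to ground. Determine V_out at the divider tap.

The load sits in parallel with R2, giving an effective lower resistance R2' = R2·R_L/(R2+R_L) = 4.188 Ω.
Now apply the divider: V_out = 12.8 × 0.05801 = 0.7425 mV.

V_out ≈ 0.743 mV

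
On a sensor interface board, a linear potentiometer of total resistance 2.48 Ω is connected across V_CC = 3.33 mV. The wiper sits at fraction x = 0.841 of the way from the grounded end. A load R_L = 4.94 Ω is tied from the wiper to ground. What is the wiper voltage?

V_out ≈ 2.62 mV

The pot divides into 0.3943 Ω above the wiper and 2.086 Ω below.
Lower segment in parallel with the load: 2.086 ‖ 4.94 = 1.467 Ω.
Then V_out = V_CC · 1.467/(0.3943 + 1.467) = 2.624 mV.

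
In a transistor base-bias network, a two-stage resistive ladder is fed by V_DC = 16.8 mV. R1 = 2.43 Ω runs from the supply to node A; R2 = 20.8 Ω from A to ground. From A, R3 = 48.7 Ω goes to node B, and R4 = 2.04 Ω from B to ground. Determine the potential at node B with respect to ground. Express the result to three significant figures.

Looking into the second stage from A: R3 + R4 = 50.74 Ω appears in parallel with R2.
R2 ‖ (R3+R4) = 14.75 Ω.
So V_A = 16.8 × 0.8586 = 14.42 mV.
Then the unloaded second divider: V_B = V_A × R4/(R3+R4) = 14.42 × 0.04020 = 0.5799 mV.

V_B ≈ 0.580 mV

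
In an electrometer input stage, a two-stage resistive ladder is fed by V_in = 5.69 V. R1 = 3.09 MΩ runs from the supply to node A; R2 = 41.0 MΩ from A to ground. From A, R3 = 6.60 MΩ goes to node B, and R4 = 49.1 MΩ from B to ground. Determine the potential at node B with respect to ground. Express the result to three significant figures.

The second stage (R3 + R4 = 55.70 MΩ) loads node A in parallel with R2.
Effective lower resistance at A: R2 ‖ 55.70 = 23.62 MΩ.
So V_A = 5.69 × 0.8843 = 5.032 V.
Then the unloaded second divider: V_B = V_A × R4/(R3+R4) = 5.032 × 0.8815 = 4.435 V.

V_B ≈ 4.44 V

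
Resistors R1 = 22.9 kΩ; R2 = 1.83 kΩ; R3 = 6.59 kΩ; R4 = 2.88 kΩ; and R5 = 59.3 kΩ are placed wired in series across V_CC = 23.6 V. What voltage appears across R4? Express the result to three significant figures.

V ≈ 0.727 V

Series total: ΣR = 22.9 + 1.83 + 6.59 + 2.88 + 59.3 = 93.50 kΩ.
V = V_CC · R/ΣR = 23.6 × 0.03080 = 0.7269 V.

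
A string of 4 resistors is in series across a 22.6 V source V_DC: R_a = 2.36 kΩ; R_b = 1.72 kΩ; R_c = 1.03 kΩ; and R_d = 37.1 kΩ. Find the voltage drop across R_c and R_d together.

ΣR = 2.36 + 1.72 + 1.03 + 37.1 = 42.21 kΩ.
R_{R_c..R_d} = 1.03 + 37.1 = 38.13 kΩ.
By the voltage-divider rule, V = 22.6 × 38.13/42.21 = 20.42 V.

V ≈ 20.4 V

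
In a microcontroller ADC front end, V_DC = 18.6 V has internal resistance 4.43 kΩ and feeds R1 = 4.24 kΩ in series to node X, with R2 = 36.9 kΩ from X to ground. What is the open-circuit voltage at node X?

R1' = 4.43 + 4.24 = 8.670 kΩ (source resistance + R1).
V_th is the unloaded tap voltage: V_DC · R2/(R1'+R2) = 18.6 × 0.8097 = 15.06 V.

V_th ≈ 15.1 V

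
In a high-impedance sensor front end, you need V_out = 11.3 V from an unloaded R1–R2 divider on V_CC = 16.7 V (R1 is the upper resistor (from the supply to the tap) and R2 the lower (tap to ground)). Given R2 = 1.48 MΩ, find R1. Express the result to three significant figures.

R1 ≈ 0.707 MΩ

The divider ratio is R2/(R1+R2) = 11.3/16.7 = 0.6766.
So R1 = R2 · (V_CC/V_out − 1) = 1.48 × (16.7/11.3 − 1) = 1.48 × 0.4779 = 0.7073 MΩ.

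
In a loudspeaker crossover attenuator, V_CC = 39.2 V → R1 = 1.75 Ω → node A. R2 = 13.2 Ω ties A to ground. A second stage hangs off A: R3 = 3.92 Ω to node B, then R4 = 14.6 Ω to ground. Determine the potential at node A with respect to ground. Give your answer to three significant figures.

V_A ≈ 31.9 V

Looking into the second stage from A: R3 + R4 = 18.52 Ω appears in parallel with R2.
Effective lower resistance at A: R2 ‖ 18.52 = 7.707 Ω.
First divider: V_A = V_CC · 7.707/(1.75 + 7.707) = 31.95 V.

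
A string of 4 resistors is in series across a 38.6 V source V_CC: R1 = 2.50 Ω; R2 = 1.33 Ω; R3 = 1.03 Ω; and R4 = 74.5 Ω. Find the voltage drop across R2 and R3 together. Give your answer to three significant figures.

V ≈ 1.15 V

Series total: ΣR = 2.50 + 1.33 + 1.03 + 74.5 = 79.36 Ω.
R_{R2..R3} = 1.33 + 1.03 = 2.360 Ω.
By the voltage-divider rule, V = 38.6 × 2.360/79.36 = 1.148 V.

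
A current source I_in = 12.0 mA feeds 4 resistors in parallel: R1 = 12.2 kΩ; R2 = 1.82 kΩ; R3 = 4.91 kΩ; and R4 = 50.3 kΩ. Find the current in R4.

I ≈ 0.279 mA

Total conductance ΣG = 1/12.2 + 1/1.82 + 1/4.91 + 1/50.3 = 0.8550 (units of 1/kΩ).
R4 takes the fraction G_k/ΣG = 0.01988/0.8550 = 0.02325, so I = 12.0 × 0.02325 = 0.2790 mA.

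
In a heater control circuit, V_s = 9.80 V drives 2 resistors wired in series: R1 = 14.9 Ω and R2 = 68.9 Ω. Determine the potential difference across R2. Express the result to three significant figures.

Total series resistance ΣR = 14.9 + 68.9 = 83.80 Ω.
V = V_s · R/ΣR = 9.80 × 0.8222 = 8.058 V.

V ≈ 8.06 V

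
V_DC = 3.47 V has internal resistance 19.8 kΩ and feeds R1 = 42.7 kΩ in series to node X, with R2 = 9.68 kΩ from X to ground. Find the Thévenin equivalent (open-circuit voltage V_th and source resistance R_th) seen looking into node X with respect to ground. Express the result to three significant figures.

R1' = 19.8 + 42.7 = 62.50 kΩ (source resistance + R1).
Open-circuit (no load on X): V_th = V_DC · R2/(R1' + R2) = 3.47 × 9.68/(62.50 + 9.68) = 0.4654 V.
With V_DC suppressed (replaced by a short), R_th = R1' ‖ R2 = (62.50 × 9.68)/(62.50 + 9.68) = 8.382 kΩ.

V_th ≈ 0.465 V, R_th ≈ 8.38 kΩ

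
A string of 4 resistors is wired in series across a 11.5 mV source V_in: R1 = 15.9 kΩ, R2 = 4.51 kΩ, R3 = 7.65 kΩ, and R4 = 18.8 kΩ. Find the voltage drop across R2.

V ≈ 1.11 mV

Series total: ΣR = 15.9 + 4.51 + 7.65 + 18.8 = 46.86 kΩ.
Voltage divider: V = V_in · (4.510 / 46.86) = 11.5 × 0.09624 = 1.107 mV.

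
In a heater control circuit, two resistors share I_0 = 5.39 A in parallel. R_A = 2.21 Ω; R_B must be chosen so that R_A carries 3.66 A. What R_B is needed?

R_B ≈ 4.68 Ω

Two-branch current divider: I_A = I_0 · R_B/(R_A + R_B).
3.66/5.39 = R_B/(R_A + R_B) → R_B = R_A · (0.6790)/(1 − 0.6790) = 2.21 × 2.116 = 4.675 Ω.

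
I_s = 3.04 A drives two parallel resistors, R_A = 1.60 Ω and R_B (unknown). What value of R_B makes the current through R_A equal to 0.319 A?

Two-branch current divider: I_A = I_s · R_B/(R_A + R_B).
With f = 0.1049, R_B = R_A · f/(1−f) = 1.60 × 0.1172 = 0.1876 Ω.

R_B ≈ 0.188 Ω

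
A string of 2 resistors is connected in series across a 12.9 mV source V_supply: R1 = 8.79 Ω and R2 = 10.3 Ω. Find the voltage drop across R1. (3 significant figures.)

Total series resistance ΣR = 8.79 + 10.3 = 19.09 Ω.
Voltage divider: V = V_supply · (8.790 / 19.09) = 12.9 × 0.4605 = 5.940 mV.

V ≈ 5.94 mV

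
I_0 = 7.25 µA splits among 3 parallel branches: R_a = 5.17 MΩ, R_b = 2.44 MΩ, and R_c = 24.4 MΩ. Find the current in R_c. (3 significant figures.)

I ≈ 0.461 µA

ΣG = 1/5.17 + 1/2.44 + 1/24.4 = 0.6442.
Current divider: I(R_c) = I_0 · G_k/ΣG = 7.25 × (0.04098/0.6442) = 7.25 × 0.06362 = 0.4612 µA.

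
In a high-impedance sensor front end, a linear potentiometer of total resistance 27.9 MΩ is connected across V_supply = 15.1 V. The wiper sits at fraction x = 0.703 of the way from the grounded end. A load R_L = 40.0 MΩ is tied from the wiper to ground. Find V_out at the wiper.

V_out ≈ 9.27 V

Split the track: R_lower = x·R_p = 19.61 MΩ, R_upper = (1−x)·R_p = 8.286 MΩ.
(x·R_p) ‖ R_L = 13.16 MΩ.
Then V_out = V_supply · 13.16/(8.286 + 13.16) = 9.266 V.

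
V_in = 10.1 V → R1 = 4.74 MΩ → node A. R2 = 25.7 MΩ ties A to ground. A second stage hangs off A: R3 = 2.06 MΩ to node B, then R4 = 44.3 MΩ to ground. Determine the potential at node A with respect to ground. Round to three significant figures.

Node A sees R2 in parallel with the series input of stage 2, R3 + R4 = 46.36 MΩ.
Effective lower resistance at A: R2 ‖ 46.36 = 16.53 MΩ.
So V_A = 10.1 × 0.7772 = 7.850 V.

V_A ≈ 7.85 V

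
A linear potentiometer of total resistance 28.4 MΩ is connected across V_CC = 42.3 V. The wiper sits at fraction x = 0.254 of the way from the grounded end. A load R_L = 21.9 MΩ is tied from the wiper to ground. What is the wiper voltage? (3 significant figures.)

V_out ≈ 8.62 V

The pot divides into 21.19 MΩ above the wiper and 7.214 MΩ below.
Lower segment in parallel with the load: 7.214 ‖ 21.9 = 5.426 MΩ.
Loaded-divider output: V_out = 42.3 × 0.2039 = 8.625 V.
(Unloaded: V_out = x·V_CC = 10.7 V.)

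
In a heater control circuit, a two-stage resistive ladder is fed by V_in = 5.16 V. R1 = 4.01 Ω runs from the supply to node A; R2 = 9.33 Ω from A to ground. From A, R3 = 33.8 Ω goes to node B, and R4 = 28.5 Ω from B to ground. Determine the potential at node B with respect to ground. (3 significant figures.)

The second stage (R3 + R4 = 62.30 Ω) loads node A in parallel with R2.
Effective lower resistance at A: R2 ‖ 62.30 = 8.115 Ω.
So V_A = 5.16 × 0.6693 = 3.453 V.
Stage 2 is unloaded, so V_B = V_A · R4/(R3+R4) = 3.453 × 28.5/62.30 = 1.580 V.

V_B ≈ 1.58 V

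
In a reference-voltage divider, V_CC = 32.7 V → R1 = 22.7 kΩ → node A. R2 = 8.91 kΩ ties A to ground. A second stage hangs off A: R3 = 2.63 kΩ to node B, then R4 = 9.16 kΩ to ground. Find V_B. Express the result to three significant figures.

V_B ≈ 4.64 V

Node A sees R2 in parallel with the series input of stage 2, R3 + R4 = 11.79 kΩ.
R2 ‖ (R3+R4) = 5.075 kΩ.
First divider: V_A = V_CC · 5.075/(22.7 + 5.075) = 5.975 V.
Then the unloaded second divider: V_B = V_A × R4/(R3+R4) = 5.975 × 0.7769 = 4.642 V.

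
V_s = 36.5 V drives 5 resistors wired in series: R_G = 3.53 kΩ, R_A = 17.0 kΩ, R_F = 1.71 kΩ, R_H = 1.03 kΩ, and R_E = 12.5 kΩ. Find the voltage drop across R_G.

ΣR = 3.53 + 17.0 + 1.71 + 1.03 + 12.5 = 35.77 kΩ.
By the voltage-divider rule, V = 36.5 × 3.530/35.77 = 3.602 V.

V ≈ 3.60 V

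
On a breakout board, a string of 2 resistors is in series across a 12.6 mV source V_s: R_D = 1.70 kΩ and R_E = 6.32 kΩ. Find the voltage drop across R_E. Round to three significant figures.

Total series resistance ΣR = 1.70 + 6.32 = 8.020 kΩ.
Voltage divider: V = V_s · (6.320 / 8.020) = 12.6 × 0.7880 = 9.929 mV.

V ≈ 9.93 mV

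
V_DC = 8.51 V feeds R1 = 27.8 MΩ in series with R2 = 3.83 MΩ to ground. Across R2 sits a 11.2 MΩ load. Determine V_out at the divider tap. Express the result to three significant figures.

V_out ≈ 0.792 V

The load sits in parallel with R2, giving an effective lower resistance R2' = R2·R_L/(R2+R_L) = 2.854 MΩ.
Then V_out = V_DC · R2'/(R1 + R2') = 8.51 × 2.854/30.65 = 0.7923 V.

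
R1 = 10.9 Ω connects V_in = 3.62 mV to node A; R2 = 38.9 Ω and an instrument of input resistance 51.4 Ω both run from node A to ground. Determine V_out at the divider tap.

The load sits in parallel with R2, giving an effective lower resistance R2' = R2·R_L/(R2+R_L) = 22.14 Ω.
Voltage divider with the loaded lower leg: V_out = 3.62 × 22.14/(10.9 + 22.14) = 3.62 × 0.6701 = 2.426 mV.
(Unloaded it would be 2.83 mV; the load pulls it down.)

V_out ≈ 2.43 mV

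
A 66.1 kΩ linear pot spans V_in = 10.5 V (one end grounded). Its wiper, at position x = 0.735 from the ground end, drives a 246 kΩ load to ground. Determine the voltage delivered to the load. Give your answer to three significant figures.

V_out ≈ 7.33 V

Split the track: R_lower = x·R_p = 48.58 kΩ, R_upper = (1−x)·R_p = 17.52 kΩ.
Lower segment in parallel with the load: 48.58 ‖ 246 = 40.57 kΩ.
V_out = 10.5 × 40.57/(17.52 + 40.57) = 7.334 V.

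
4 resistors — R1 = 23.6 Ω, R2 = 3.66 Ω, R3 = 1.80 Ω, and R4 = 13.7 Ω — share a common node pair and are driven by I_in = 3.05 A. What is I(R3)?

I ≈ 1.79 A

Conductances: ΣG = 1/23.6 + 1/3.66 + 1/1.80 + 1/13.7 = 0.9441 (1/Ω).
Current divider: I(R3) = I_in · G_k/ΣG = 3.05 × (0.5556/0.9441) = 3.05 × 0.5884 = 1.795 A.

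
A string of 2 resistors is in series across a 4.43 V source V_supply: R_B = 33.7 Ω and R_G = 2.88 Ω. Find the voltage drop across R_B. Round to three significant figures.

Series total: ΣR = 33.7 + 2.88 = 36.58 Ω.
Voltage divider: V = V_supply · (33.70 / 36.58) = 4.43 × 0.9213 = 4.081 V.

V ≈ 4.08 V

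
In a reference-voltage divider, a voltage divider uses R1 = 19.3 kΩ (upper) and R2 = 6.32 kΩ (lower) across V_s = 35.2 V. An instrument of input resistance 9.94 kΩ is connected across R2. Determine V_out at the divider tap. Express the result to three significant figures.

R2 ‖ R_L = (6.32 × 9.94)/(6.32 + 9.94) = 3.864 kΩ.
Then V_out = V_s · R2'/(R1 + R2') = 35.2 × 3.864/23.16 = 5.871 V.
(Unloaded it would be 8.68 V; the load pulls it down.)

V_out ≈ 5.87 V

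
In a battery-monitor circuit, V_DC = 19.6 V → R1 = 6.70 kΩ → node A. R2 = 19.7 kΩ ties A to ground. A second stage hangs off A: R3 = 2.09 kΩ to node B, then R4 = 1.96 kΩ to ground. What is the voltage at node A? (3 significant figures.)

The second stage (R3 + R4 = 4.050 kΩ) loads node A in parallel with R2.
R2 ‖ (R3+R4) = 3.359 kΩ.
So V_A = 19.6 × 0.3340 = 6.546 V.

V_A ≈ 6.55 V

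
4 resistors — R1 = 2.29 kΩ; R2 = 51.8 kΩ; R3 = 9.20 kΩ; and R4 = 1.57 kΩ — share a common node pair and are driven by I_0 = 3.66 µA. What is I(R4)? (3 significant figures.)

I ≈ 1.94 µA

Conductances: ΣG = 1/2.29 + 1/51.8 + 1/9.20 + 1/1.57 = 1.202 (1/kΩ).
Current divider: I(R4) = I_0 · G_k/ΣG = 3.66 × (0.6369/1.202) = 3.66 × 0.5301 = 1.940 µA.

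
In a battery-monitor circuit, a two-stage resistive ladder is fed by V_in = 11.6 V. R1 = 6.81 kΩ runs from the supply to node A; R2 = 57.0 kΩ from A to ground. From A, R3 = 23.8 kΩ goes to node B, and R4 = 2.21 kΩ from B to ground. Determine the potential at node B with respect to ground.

V_B ≈ 0.714 V

Node A sees R2 in parallel with the series input of stage 2, R3 + R4 = 26.01 kΩ.
Effective lower resistance at A: R2 ‖ 26.01 = 17.86 kΩ.
V_A = 11.6 × 17.86/(6.81 + 17.86) = 8.398 V.
V_B = V_A × 0.08497 = 0.7135 V.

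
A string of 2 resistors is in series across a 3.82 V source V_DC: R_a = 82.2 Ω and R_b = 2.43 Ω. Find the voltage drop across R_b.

V ≈ 0.110 V

ΣR = 82.2 + 2.43 = 84.63 Ω.
Voltage divider: V = V_DC · (2.430 / 84.63) = 3.82 × 0.02871 = 0.1097 V.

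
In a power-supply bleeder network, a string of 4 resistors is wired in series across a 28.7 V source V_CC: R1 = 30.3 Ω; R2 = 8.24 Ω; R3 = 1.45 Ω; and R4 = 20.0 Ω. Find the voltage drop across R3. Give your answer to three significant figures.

V ≈ 0.694 V

Total series resistance ΣR = 30.3 + 8.24 + 1.45 + 20.0 = 59.99 Ω.
By the voltage-divider rule, V = 28.7 × 1.450/59.99 = 0.6937 V.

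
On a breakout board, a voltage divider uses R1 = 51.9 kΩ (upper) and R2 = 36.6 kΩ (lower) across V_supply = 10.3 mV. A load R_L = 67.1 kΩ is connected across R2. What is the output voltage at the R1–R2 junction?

V_out ≈ 3.23 mV

The load sits in parallel with R2, giving an effective lower resistance R2' = R2·R_L/(R2+R_L) = 23.68 kΩ.
Now apply the divider: V_out = 10.3 × 0.3133 = 3.227 mV.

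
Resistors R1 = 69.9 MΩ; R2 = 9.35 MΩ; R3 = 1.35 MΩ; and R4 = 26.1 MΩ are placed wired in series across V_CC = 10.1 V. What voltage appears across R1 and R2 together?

V ≈ 7.50 V

ΣR = 69.9 + 9.35 + 1.35 + 26.1 = 106.7 MΩ.
R_{R1..R2} = 69.9 + 9.35 = 79.25 MΩ.
V = V_CC · R/ΣR = 10.1 × 0.7427 = 7.502 V.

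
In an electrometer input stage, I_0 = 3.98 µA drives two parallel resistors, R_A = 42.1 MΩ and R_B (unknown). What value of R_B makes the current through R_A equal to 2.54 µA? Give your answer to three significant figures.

The fraction through R_A equals R_B/(R_A+R_B).
2.54/3.98 = R_B/(R_A + R_B) → R_B = R_A · (0.6382)/(1 − 0.6382) = 42.1 × 1.764 = 74.26 MΩ.

R_B ≈ 74.3 MΩ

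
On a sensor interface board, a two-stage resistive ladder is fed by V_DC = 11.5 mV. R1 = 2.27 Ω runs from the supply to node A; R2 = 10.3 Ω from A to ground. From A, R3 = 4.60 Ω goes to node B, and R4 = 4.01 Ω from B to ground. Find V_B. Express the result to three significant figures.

Node A sees R2 in parallel with the series input of stage 2, R3 + R4 = 8.610 Ω.
R2 ‖ (R3+R4) = 4.690 Ω.
V_A = 11.5 × 4.690/(2.27 + 4.690) = 7.749 mV.
Then the unloaded second divider: V_B = V_A × R4/(R3+R4) = 7.749 × 0.4657 = 3.609 mV.

V_B ≈ 3.61 mV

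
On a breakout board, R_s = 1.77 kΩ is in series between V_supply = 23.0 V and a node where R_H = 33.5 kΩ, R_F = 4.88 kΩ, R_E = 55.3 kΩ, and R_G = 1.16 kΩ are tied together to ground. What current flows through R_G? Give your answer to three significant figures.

Equivalent of the parallel group: R_p = 0.8969 kΩ.
V_A by voltage divider: V_A = 23.0 × 0.8969/(1.77 + 0.8969) = 7.735 V.
I(R_G) = V_A / R_G = 7.735/1.16 = 6.668 mA.

I ≈ 6.67 mA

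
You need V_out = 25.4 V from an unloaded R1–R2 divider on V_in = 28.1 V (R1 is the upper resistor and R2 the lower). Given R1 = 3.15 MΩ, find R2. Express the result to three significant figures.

The divider ratio is R2/(R1+R2) = 25.4/28.1 = 0.9039.
So R2 = R1 · V_out/(V_in − V_out) = 3.15 × 25.4/(28.1 − 25.4) = 3.15 × 9.407 = 29.63 MΩ.

R2 ≈ 29.6 MΩ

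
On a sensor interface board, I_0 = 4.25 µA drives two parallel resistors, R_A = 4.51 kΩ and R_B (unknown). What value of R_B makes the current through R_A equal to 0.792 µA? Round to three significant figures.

R_B ≈ 1.03 kΩ

In a two-way split, I_A/I_0 = R_B/(R_A + R_B).
0.792/4.25 = R_B/(R_A + R_B) → R_B = R_A · (0.1864)/(1 − 0.1864) = 4.51 × 0.2290 = 1.033 kΩ.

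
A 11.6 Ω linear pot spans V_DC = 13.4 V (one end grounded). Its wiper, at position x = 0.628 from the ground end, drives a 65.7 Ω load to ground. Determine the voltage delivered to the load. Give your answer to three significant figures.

Lower segment x·R_p = 7.285 Ω; upper segment (1−x)·R_p = 4.315 Ω.
Lower segment in parallel with the load: 7.285 ‖ 65.7 = 6.558 Ω.
Loaded-divider output: V_out = 13.4 × 0.6031 = 8.082 V.

V_out ≈ 8.08 V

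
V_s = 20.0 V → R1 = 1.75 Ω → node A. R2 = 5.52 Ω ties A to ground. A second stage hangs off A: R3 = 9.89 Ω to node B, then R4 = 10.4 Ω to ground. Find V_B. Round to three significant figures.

V_B ≈ 7.31 V

Node A sees R2 in parallel with the series input of stage 2, R3 + R4 = 20.29 Ω.
R2 ‖ (R3+R4) = 4.339 Ω.
So V_A = 20.0 × 0.7126 = 14.25 V.
Then the unloaded second divider: V_B = V_A × R4/(R3+R4) = 14.25 × 0.5126 = 7.305 V.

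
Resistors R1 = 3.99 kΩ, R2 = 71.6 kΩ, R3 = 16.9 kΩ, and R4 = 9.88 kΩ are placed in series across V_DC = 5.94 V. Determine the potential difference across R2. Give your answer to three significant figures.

Series total: ΣR = 3.99 + 71.6 + 16.9 + 9.88 = 102.4 kΩ.
V = V_DC · R/ΣR = 5.94 × 0.6994 = 4.155 V.

V ≈ 4.15 V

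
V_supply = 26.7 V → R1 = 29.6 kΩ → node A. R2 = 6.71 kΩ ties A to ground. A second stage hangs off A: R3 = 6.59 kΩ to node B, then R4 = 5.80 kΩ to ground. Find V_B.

V_B ≈ 1.60 V

Node A sees R2 in parallel with the series input of stage 2, R3 + R4 = 12.39 kΩ.
Effective lower resistance at A: R2 ‖ 12.39 = 4.353 kΩ.
V_A = 26.7 × 4.353/(29.6 + 4.353) = 3.423 V.
V_B = V_A × 0.4681 = 1.602 V.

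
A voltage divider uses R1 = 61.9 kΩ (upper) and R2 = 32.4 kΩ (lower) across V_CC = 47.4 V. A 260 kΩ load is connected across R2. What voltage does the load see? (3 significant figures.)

The load sits in parallel with R2, giving an effective lower resistance R2' = R2·R_L/(R2+R_L) = 28.81 kΩ.
Then V_out = V_CC · R2'/(R1 + R2') = 47.4 × 28.81/90.71 = 15.05 V.

V_out ≈ 15.1 V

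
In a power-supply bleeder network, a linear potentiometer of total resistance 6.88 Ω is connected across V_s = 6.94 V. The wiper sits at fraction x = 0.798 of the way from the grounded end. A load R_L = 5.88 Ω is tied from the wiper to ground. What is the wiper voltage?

V_out ≈ 4.66 V

Lower segment x·R_p = 5.490 Ω; upper segment (1−x)·R_p = 1.390 Ω.
Lower segment in parallel with the load: 5.490 ‖ 5.88 = 2.839 Ω.
Then V_out = V_s · 2.839/(1.390 + 2.839) = 4.659 V.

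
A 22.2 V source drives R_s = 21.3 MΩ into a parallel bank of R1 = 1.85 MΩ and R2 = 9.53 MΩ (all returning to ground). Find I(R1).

I ≈ 0.814 µA

Parallel bank: R_p = 1/(1/1.85 + 1/9.53) = 1.549 MΩ.
Node voltage V_A = V_supply · R_p/(R_s + R_p) = 22.2 × 0.06780 = 1.505 V.
I(R1) = V_A / R1 = 1.505/1.85 = 0.8136 µA.
(Equivalently: I_total = 0.9716 µA, then current-divider fraction G_k/ΣG = 0.8374.)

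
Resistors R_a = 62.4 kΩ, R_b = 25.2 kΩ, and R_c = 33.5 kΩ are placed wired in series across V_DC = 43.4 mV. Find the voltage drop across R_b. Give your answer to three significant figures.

V ≈ 9.03 mV

Total series resistance ΣR = 62.4 + 25.2 + 33.5 = 121.1 kΩ.
By the voltage-divider rule, V = 43.4 × 25.20/121.1 = 9.031 mV.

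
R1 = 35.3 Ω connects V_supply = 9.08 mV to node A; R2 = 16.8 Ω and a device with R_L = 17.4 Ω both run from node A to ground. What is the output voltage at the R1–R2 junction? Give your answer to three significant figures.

R2 ‖ R_L = (16.8 × 17.4)/(16.8 + 17.4) = 8.547 Ω.
Voltage divider with the loaded lower leg: V_out = 9.08 × 8.547/(35.3 + 8.547) = 9.08 × 0.1949 = 1.770 mV.
(Unloaded it would be 2.93 mV; the load pulls it down.)

V_out ≈ 1.77 mV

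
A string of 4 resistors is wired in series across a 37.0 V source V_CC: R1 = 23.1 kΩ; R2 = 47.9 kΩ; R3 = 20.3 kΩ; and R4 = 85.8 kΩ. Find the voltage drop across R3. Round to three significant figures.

V ≈ 4.24 V

ΣR = 23.1 + 47.9 + 20.3 + 85.8 = 177.1 kΩ.
Voltage divider: V = V_CC · (20.30 / 177.1) = 37.0 × 0.1146 = 4.241 V.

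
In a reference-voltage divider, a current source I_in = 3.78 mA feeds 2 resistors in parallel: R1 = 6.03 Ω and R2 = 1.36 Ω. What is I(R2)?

With just two branches, the current splits inversely with resistance.
I(R2) = 3.78 × 6.03/(6.03 + 1.36) = 3.78 × 0.8160 = 3.084 mA.

I ≈ 3.08 mA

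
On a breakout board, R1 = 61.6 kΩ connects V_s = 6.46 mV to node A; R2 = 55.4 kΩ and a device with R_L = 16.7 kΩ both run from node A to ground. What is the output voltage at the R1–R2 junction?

R2 ‖ R_L = (55.4 × 16.7)/(55.4 + 16.7) = 12.83 kΩ.
Then V_out = V_s · R2'/(R1 + R2') = 6.46 × 12.83/74.43 = 1.114 mV.
(Unloaded it would be 3.06 mV; the load pulls it down.)

V_out ≈ 1.11 mV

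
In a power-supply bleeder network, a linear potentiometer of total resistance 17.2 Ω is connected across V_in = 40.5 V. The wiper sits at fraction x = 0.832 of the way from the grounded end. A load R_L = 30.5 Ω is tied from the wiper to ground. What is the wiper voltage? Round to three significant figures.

Split the track: R_lower = x·R_p = 14.31 Ω, R_upper = (1−x)·R_p = 2.890 Ω.
Lower segment in parallel with the load: 14.31 ‖ 30.5 = 9.740 Ω.
Then V_out = V_in · 9.740/(2.890 + 9.740) = 31.23 V.
(Unloaded: V_out = x·V_in = 33.7 V.)

V_out ≈ 31.2 V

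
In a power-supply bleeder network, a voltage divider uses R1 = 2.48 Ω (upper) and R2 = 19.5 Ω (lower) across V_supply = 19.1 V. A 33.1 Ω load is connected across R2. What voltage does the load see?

V_out ≈ 15.9 V

First combine the lower leg with the load: R2 ‖ R_L = 12.27 Ω.
Now apply the divider: V_out = 19.1 × 0.8319 = 15.89 V.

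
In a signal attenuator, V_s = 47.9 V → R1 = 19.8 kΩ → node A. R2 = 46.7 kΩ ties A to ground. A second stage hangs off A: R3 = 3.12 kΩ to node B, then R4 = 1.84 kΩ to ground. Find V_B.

Looking into the second stage from A: R3 + R4 = 4.960 kΩ appears in parallel with R2.
R2 ‖ (R3+R4) = 4.484 kΩ.
First divider: V_A = V_s · 4.484/(19.8 + 4.484) = 8.844 V.
Then the unloaded second divider: V_B = V_A × R4/(R3+R4) = 8.844 × 0.3710 = 3.281 V.

V_B ≈ 3.28 V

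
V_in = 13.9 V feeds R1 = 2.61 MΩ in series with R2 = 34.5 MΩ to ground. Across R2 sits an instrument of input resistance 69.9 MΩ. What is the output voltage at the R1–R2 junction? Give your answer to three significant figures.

V_out ≈ 12.5 V

The load sits in parallel with R2, giving an effective lower resistance R2' = R2·R_L/(R2+R_L) = 23.10 MΩ.
Now apply the divider: V_out = 13.9 × 0.8985 = 12.49 V.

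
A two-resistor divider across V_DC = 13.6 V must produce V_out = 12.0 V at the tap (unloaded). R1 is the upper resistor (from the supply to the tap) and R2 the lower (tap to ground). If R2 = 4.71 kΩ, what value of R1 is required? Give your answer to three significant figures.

R1 ≈ 0.628 kΩ

Required fraction k = V_out/V_DC = 0.8824.
R1 = R2·(1/k − 1) = 4.71 × 0.1333 = 0.6280 kΩ.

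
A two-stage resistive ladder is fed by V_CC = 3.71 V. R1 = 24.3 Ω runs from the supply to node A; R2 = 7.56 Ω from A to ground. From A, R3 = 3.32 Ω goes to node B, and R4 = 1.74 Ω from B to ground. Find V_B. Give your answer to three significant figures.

V_B ≈ 0.141 V

The second stage (R3 + R4 = 5.060 Ω) loads node A in parallel with R2.
R2 ‖ (R3+R4) = 3.031 Ω.
V_A = 3.71 × 3.031/(24.3 + 3.031) = 0.4115 V.
V_B = V_A × 0.3439 = 0.1415 V.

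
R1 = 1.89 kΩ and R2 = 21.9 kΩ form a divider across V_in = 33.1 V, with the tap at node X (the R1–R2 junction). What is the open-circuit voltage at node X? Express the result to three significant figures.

V_th ≈ 30.5 V

With X open, the divider is unloaded: V_th = 33.1 × 21.9/23.79 = 30.47 V.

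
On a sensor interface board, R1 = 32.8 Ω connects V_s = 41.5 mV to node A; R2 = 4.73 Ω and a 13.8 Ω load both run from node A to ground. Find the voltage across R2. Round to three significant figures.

V_out ≈ 4.02 mV

The load sits in parallel with R2, giving an effective lower resistance R2' = R2·R_L/(R2+R_L) = 3.523 Ω.
Then V_out = V_s · R2'/(R1 + R2') = 41.5 × 3.523/36.32 = 4.025 mV.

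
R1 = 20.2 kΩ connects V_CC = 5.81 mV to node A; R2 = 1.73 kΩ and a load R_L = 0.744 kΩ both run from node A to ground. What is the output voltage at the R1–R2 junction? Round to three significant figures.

The load sits in parallel with R2, giving an effective lower resistance R2' = R2·R_L/(R2+R_L) = 0.5203 kΩ.
Now apply the divider: V_out = 5.81 × 0.02511 = 0.1459 mV.

V_out ≈ 0.146 mV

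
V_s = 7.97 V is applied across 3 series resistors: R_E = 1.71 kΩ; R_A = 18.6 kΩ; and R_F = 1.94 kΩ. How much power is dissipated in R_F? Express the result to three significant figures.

P ≈ 0.249 mW

The common current is I = 7.97/22.25 = 0.3582 mA.
V(R_F) = I·R = 0.6949 V; P = V·I = 0.6949 × 0.3582 = 0.2489 mW.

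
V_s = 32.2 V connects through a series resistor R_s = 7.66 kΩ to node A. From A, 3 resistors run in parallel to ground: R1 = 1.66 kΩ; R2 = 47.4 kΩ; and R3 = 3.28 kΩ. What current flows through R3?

I ≈ 1.21 mA

Equivalent of the parallel group: R_p = 1.077 kΩ.
Node voltage V_A = V_s · R_p/(R_s + R_p) = 32.2 × 0.1233 = 3.970 V.
Branch current I = V_A/R3 = 3.970/3.28 = 1.210 mA.
(Check via current divider: I_total = 3.685 mA; share G_k/ΣG = 0.3284 → same result.)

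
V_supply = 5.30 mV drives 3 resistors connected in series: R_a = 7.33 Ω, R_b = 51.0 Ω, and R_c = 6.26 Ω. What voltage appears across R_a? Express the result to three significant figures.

V ≈ 0.601 mV

Total series resistance ΣR = 7.33 + 51.0 + 6.26 = 64.59 Ω.
By the voltage-divider rule, V = 5.30 × 7.330/64.59 = 0.6015 mV.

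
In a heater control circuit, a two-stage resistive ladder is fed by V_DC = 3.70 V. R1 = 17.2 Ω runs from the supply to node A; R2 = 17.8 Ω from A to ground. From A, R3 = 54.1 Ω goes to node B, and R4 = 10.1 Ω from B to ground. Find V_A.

The second stage (R3 + R4 = 64.20 Ω) loads node A in parallel with R2.
Effective lower resistance at A: R2 ‖ 64.20 = 13.94 Ω.
So V_A = 3.70 × 0.4476 = 1.656 V.

V_A ≈ 1.66 V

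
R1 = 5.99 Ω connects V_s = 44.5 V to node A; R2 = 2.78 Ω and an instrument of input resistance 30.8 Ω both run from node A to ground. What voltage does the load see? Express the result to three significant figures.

V_out ≈ 13.3 V

The load sits in parallel with R2, giving an effective lower resistance R2' = R2·R_L/(R2+R_L) = 2.550 Ω.
Voltage divider with the loaded lower leg: V_out = 44.5 × 2.550/(5.99 + 2.550) = 44.5 × 0.2986 = 13.29 V.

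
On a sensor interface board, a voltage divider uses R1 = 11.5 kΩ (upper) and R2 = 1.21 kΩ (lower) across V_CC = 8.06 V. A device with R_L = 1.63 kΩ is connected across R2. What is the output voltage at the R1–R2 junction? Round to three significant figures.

First combine the lower leg with the load: R2 ‖ R_L = 0.6945 kΩ.
Then V_out = V_CC · R2'/(R1 + R2') = 8.06 × 0.6945/12.19 = 0.4590 V.

V_out ≈ 0.459 V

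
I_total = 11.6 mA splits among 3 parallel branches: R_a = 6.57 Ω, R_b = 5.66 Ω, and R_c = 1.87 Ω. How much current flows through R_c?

I ≈ 7.18 mA

Conductances: ΣG = 1/6.57 + 1/5.66 + 1/1.87 = 0.8636 (1/Ω).
By the current-divider rule, I = I_total · G_k/ΣG = 11.6 × 0.6192 = 7.183 mA.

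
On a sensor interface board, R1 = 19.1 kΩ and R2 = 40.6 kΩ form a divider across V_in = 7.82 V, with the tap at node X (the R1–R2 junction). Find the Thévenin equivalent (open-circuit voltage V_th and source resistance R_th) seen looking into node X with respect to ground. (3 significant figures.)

V_th ≈ 5.32 V, R_th ≈ 13.0 kΩ

V_th is the unloaded tap voltage: V_in · R2/(R1+R2) = 7.82 × 0.6801 = 5.318 V.
With V_in suppressed (replaced by a short), R_th = R1 ‖ R2 = (19.10 × 40.6)/(19.10 + 40.6) = 12.99 kΩ.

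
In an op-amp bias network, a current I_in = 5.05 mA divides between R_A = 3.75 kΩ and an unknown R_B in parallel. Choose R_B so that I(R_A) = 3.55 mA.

In a two-way split, I_A/I_in = R_B/(R_A + R_B).
3.55/5.05 = R_B/(R_A + R_B) → R_B = R_A · (0.7030)/(1 − 0.7030) = 3.75 × 2.367 = 8.875 kΩ.

R_B ≈ 8.87 kΩ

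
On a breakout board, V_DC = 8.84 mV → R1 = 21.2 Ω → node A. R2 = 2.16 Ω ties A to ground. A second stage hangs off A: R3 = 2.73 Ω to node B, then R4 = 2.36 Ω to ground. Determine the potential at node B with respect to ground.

Node A sees R2 in parallel with the series input of stage 2, R3 + R4 = 5.090 Ω.
R2 ‖ (R3+R4) = 1.516 Ω.
First divider: V_A = V_DC · 1.516/(21.2 + 1.516) = 0.5901 mV.
V_B = V_A × 0.4637 = 0.2736 mV.

V_B ≈ 0.274 mV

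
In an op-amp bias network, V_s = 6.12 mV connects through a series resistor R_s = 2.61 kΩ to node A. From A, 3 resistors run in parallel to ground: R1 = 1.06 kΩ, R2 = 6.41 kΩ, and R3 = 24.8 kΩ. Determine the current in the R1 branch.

I ≈ 1.45 µA

Parallel bank: R_p = 1/(1/1.06 + 1/6.41 + 1/24.8) = 0.8774 kΩ.
Node voltage V_A = V_s · R_p/(R_s + R_p) = 6.12 × 0.2516 = 1.540 mV.
I(R1) = V_A / R1 = 1.540/1.06 = 1.453 µA.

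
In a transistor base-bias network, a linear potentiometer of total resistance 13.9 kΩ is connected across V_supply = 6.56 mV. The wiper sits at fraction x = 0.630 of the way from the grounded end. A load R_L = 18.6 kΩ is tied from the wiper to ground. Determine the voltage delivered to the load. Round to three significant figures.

V_out ≈ 3.52 mV

The pot divides into 5.143 kΩ above the wiper and 8.757 kΩ below.
R_L loads the lower segment: effective lower R = 5.954 kΩ.
V_out = 6.56 × 5.954/(5.143 + 5.954) = 3.520 mV.
(Unloaded: V_out = x·V_supply = 4.13 mV.)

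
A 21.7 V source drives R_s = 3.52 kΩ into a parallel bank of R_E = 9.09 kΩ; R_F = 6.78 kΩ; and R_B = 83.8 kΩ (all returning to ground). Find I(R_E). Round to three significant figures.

I ≈ 1.23 mA

Combine the parallel branches: R_p = (1/9.09 + 1/6.78 + 1/83.8)⁻¹ = 3.711 kΩ.
Node voltage V_A = V_CC · R_p/(R_s + R_p) = 21.7 × 0.5132 = 11.14 V.
I(R_E) = V_A / R_E = 11.14/9.09 = 1.225 mA.
(Equivalently: I_total = 3.001 mA, then current-divider fraction G_k/ΣG = 0.4083.)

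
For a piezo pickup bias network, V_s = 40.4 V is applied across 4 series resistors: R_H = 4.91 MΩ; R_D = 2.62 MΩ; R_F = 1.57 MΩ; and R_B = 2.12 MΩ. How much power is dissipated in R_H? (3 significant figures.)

ΣR = 11.22 MΩ → I = 40.4/11.22 = 3.601 µA.
P(R_H) = I²·R_H = (3.601)² × 4.91 = 63.66 µW.

P ≈ 63.7 µW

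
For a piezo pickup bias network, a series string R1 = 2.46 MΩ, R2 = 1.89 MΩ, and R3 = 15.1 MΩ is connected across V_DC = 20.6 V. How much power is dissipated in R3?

Series current I = V_DC/ΣR = 20.6/19.45 = 1.059 µA.
P = I²R = 1.122 × 15.1 = 16.94 µW.

P ≈ 16.9 µW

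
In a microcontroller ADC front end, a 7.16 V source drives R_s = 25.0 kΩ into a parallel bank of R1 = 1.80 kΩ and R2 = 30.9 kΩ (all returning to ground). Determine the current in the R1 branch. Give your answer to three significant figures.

Combine the parallel branches: R_p = (1/1.80 + 1/30.9)⁻¹ = 1.701 kΩ.
V_A by voltage divider: V_A = 7.16 × 1.701/(25.0 + 1.701) = 0.4561 V.
I(R1) = V_A / R1 = 0.4561/1.80 = 0.2534 mA.

I ≈ 0.253 mA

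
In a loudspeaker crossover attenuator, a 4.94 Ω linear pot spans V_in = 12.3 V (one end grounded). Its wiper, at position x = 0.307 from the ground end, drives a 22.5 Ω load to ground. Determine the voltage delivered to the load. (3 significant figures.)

Split the track: R_lower = x·R_p = 1.517 Ω, R_upper = (1−x)·R_p = 3.423 Ω.
(x·R_p) ‖ R_L = 1.421 Ω.
V_out = 12.3 × 1.421/(3.423 + 1.421) = 3.608 V.

V_out ≈ 3.61 V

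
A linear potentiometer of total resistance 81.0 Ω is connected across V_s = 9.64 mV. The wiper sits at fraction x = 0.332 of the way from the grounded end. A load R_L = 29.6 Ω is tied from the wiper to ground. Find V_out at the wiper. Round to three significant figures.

V_out ≈ 1.99 mV

The pot divides into 54.11 Ω above the wiper and 26.89 Ω below.
R_L loads the lower segment: effective lower R = 14.09 Ω.
Then V_out = V_s · 14.09/(54.11 + 14.09) = 1.992 mV.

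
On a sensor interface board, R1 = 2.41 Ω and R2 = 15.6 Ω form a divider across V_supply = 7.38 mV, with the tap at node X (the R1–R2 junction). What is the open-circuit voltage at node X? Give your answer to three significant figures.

V_th is the unloaded tap voltage: V_supply · R2/(R1+R2) = 7.38 × 0.8662 = 6.392 mV.

V_th ≈ 6.39 mV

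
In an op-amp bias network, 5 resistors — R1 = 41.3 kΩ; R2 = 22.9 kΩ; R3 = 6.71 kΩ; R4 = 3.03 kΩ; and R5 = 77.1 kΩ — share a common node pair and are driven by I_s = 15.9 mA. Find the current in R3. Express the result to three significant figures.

Total conductance ΣG = 1/41.3 + 1/22.9 + 1/6.71 + 1/3.03 + 1/77.1 = 0.5599 (units of 1/kΩ).
R3 takes the fraction G_k/ΣG = 0.1490/0.5599 = 0.2662, so I = 15.9 × 0.2662 = 4.232 mA.

I ≈ 4.23 mA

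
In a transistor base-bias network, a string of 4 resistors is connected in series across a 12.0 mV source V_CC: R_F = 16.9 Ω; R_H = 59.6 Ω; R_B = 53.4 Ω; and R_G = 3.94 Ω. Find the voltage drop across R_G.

Series total: ΣR = 16.9 + 59.6 + 53.4 + 3.94 = 133.8 Ω.
V = V_CC · R/ΣR = 12.0 × 0.02944 = 0.3533 mV.

V ≈ 0.353 mV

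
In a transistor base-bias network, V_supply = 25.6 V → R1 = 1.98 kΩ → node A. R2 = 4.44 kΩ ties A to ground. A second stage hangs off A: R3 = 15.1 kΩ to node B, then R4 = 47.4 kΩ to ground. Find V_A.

V_A ≈ 17.3 V

The second stage (R3 + R4 = 62.50 kΩ) loads node A in parallel with R2.
R2 ‖ (R3+R4) = 4.146 kΩ.
V_A = 25.6 × 4.146/(1.98 + 4.146) = 17.33 V.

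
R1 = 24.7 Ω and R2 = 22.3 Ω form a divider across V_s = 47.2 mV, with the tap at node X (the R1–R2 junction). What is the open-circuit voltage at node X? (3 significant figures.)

V_th ≈ 22.4 mV

With X open, the divider is unloaded: V_th = 47.2 × 22.3/47.00 = 22.39 mV.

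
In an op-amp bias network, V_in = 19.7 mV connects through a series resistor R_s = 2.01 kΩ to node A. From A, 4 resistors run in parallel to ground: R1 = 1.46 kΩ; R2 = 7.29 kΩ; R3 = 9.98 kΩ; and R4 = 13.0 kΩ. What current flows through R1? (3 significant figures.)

I ≈ 4.49 µA

Combine the parallel branches: R_p = (1/1.46 + 1/7.29 + 1/9.98 + 1/13.0)⁻¹ = 1.001 kΩ.
V_A = 19.7 × 1.001/3.011 = 6.548 mV.
Branch current I = V_A/R1 = 6.548/1.46 = 4.485 µA.
(Check via current divider: I_total = 6.543 µA; share G_k/ΣG = 0.6855 → same result.)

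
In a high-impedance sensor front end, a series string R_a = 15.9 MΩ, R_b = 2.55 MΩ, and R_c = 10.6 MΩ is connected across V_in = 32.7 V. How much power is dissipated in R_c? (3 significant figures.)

The common current is I = 32.7/29.05 = 1.126 µA.
V(R_c) = I·R = 11.93 V; P = V·I = 11.93 × 1.126 = 13.43 µW.

P ≈ 13.4 µW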